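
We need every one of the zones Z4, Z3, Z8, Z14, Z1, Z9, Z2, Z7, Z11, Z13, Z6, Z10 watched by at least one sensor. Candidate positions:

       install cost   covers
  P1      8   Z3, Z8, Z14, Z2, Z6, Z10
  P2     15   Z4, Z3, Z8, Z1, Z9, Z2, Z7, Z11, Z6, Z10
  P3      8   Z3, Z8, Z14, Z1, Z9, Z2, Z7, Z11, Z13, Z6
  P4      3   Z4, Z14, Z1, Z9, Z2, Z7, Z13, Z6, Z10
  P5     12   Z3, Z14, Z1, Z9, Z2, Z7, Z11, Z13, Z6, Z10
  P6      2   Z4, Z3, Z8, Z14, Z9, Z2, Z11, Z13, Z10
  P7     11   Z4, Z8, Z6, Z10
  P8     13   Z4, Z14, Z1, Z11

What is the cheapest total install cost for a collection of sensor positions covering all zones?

5

P4, P6 cover every zone at install cost 3 + 2 = 5.
Any cover uses at least 2 sensor positions; among all covering selections none totals below 5.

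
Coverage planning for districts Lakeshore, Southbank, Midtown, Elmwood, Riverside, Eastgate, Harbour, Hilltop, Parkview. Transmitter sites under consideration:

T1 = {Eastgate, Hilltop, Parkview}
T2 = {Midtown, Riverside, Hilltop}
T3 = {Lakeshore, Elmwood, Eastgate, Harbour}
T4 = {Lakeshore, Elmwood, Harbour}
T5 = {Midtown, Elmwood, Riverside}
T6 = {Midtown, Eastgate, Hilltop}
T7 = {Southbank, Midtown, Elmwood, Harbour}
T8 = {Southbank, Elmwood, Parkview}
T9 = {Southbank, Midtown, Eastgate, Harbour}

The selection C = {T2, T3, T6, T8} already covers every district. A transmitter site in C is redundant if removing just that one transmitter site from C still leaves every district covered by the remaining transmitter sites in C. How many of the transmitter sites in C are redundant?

Drop T2: Riverside uncovered — not redundant.
Drop T3: Lakeshore, Harbour uncovered — not redundant.
Drop T6: the rest still cover every district — redundant.
Drop T8: Southbank, Parkview uncovered — not redundant.
1 redundant: T6.

1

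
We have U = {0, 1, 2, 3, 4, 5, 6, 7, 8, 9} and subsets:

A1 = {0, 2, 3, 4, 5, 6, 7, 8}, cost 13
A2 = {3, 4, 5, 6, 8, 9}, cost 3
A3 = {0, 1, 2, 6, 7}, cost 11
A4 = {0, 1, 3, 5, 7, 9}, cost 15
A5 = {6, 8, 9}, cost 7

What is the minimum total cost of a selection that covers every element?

A2, A3 cover every element at cost 3 + 11 = 14.
Any cover uses at least 2 sets; among all covering selections none totals below 14.

14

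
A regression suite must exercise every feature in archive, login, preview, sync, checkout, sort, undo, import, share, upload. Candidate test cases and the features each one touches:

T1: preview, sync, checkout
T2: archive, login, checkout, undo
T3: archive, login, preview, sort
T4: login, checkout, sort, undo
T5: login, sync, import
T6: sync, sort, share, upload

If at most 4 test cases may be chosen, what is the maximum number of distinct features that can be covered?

Choosing T1, T2, T5, T6 covers {archive, login, preview, sync, checkout, sort, undo, import, share, upload} — 10 features.
That is all 10 features.

10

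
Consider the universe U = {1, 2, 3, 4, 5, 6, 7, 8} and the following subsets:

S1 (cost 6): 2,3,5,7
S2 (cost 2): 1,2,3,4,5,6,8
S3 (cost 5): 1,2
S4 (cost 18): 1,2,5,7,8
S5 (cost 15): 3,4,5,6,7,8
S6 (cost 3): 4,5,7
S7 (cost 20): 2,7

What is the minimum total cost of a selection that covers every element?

5

S2, S6 cover every element at cost 2 + 3 = 5.
Any cover uses at least 2 sets; among all covering selections none totals below 5.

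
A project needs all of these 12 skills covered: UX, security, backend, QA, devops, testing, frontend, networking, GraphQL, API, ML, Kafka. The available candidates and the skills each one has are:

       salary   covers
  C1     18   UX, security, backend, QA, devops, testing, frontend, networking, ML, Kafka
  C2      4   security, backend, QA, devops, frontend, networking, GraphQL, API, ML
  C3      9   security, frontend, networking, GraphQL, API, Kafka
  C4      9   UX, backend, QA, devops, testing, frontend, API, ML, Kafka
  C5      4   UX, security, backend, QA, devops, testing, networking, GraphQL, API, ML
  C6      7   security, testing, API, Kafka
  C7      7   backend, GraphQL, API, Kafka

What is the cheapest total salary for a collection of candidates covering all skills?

13

C2, C4 cover every skill at salary 4 + 9 = 13.
Any cover uses at least 2 candidates; among all covering selections none totals below 13.
Greedy by coverage-per-salary would pick C5, C2, C6 for 15 — worse than the optimum 13.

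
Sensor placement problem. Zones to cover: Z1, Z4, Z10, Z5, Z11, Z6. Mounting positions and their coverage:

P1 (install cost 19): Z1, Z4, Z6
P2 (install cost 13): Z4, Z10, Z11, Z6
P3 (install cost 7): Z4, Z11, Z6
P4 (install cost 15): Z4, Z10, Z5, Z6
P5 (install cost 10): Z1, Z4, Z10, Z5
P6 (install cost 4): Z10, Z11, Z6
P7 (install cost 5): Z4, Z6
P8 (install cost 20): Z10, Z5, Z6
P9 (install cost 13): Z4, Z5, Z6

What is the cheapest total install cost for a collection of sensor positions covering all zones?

P5, P6 cover every zone at install cost 10 + 4 = 14.
Any cover uses at least 2 sensor positions; among all covering selections none totals below 14.

14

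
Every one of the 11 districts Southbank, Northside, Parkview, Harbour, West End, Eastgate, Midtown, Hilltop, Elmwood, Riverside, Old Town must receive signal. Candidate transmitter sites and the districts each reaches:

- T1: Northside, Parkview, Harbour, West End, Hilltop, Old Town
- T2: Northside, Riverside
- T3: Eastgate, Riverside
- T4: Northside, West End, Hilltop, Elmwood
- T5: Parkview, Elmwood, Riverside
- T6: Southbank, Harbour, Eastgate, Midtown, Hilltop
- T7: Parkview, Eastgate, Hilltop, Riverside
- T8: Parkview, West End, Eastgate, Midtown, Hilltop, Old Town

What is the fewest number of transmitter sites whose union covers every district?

T1, T5, T6 together cover {Southbank, Northside, Parkview, Harbour, West End, Eastgate, Midtown, Hilltop, Elmwood, Riverside, Old Town} — every district.
No 2 of the 8 transmitter sites cover everything (all 28 pairs fall short), so 3 is minimum.

3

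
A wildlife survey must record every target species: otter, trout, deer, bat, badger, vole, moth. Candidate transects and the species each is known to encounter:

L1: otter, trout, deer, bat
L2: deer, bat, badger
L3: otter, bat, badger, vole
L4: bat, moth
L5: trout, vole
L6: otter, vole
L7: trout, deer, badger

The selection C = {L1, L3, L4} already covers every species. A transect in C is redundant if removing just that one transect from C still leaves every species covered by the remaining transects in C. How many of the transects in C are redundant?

0

Drop L1: trout, deer uncovered — not redundant.
Drop L3: badger, vole uncovered — not redundant.
Drop L4: moth uncovered — not redundant.
None of the transects in C is redundant.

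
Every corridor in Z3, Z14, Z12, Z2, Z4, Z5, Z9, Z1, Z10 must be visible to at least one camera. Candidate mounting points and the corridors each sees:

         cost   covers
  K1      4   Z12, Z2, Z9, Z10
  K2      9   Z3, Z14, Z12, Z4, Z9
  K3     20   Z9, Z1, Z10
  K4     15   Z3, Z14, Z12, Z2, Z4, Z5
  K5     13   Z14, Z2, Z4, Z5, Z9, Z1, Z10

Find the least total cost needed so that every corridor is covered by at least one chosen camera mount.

22

K2, K5 cover every corridor at cost 9 + 13 = 22.
Any cover uses at least 2 camera mounts; among all covering selections none totals below 22.
Greedy by coverage-per-cost would pick K1, K2, K5 for 26 — worse than the optimum 22.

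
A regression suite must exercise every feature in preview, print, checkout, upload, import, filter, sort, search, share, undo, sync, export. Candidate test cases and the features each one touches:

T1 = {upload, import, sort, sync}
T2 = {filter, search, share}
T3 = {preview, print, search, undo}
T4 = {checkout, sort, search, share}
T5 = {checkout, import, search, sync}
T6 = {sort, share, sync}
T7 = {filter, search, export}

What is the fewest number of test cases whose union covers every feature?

T1, T3, T4, T7 together cover {preview, print, checkout, upload, import, filter, sort, search, share, undo, sync, export} — every feature.
No 3 of the 7 test cases cover everything (all 35 triples fall short), so 4 is minimum.
Greedy (largest uncovered first) would take T1, T3, T2, T4, T7 — 5 test cases — but 4 suffice.

4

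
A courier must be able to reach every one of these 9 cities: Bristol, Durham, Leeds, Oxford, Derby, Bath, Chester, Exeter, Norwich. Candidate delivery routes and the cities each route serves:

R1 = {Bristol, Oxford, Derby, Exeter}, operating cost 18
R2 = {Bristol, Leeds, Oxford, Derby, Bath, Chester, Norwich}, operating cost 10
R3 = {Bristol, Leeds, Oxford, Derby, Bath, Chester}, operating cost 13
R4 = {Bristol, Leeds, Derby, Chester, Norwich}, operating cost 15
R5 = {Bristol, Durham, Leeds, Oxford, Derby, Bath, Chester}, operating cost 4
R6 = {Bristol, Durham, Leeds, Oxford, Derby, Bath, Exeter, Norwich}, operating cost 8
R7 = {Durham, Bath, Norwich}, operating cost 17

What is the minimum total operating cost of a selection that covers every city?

R5, R6 cover every city at operating cost 4 + 8 = 12.
Any cover uses at least 2 routes; among all covering selections none totals below 12.

12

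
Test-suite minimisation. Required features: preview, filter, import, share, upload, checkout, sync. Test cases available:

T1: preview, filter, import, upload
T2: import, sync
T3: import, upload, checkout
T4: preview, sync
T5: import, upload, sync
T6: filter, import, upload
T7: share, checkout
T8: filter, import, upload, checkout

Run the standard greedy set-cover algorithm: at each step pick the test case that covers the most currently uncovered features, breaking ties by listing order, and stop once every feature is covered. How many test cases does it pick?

Pick 1: T1 covers 4 new features (preview, filter, import, upload).
Pick 2: T7 covers 2 new features (share, checkout).
Pick 3: T2 covers 1 new features (sync).
Greedy uses 3 test cases.

3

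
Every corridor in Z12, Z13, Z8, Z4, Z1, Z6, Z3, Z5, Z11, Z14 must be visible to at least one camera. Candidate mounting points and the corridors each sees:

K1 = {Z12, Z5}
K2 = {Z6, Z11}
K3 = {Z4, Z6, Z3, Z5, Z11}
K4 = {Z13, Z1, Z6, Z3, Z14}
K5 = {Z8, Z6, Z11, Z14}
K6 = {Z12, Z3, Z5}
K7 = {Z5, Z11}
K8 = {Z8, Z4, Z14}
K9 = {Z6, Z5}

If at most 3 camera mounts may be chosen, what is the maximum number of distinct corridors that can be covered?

9

Choosing K1, K3, K4 covers {Z12, Z13, Z4, Z1, Z6, Z3, Z5, Z11, Z14} — 9 corridors.
No choice of 3 camera mounts does better; here Z8 is left uncovered.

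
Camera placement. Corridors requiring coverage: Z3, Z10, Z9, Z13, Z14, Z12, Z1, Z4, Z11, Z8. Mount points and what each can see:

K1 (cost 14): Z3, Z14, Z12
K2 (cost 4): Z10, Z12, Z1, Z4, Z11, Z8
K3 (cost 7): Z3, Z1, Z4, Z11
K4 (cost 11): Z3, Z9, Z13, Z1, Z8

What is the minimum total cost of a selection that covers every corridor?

K1, K2, K4 cover every corridor at cost 14 + 4 + 11 = 29.
Any cover uses at least 3 camera mounts; among all covering selections none totals below 29.

29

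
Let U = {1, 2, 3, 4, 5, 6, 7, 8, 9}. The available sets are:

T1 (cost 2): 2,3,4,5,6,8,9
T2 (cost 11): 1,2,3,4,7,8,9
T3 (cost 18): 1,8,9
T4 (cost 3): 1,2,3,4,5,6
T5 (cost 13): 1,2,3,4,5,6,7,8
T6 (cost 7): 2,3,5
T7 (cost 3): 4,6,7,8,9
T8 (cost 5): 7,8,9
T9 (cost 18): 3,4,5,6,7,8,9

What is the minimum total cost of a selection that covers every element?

T4, T7 cover every element at cost 3 + 3 = 6.
Any cover uses at least 2 sets; among all covering selections none totals below 6.
Greedy by coverage-per-cost would pick T1, T4, T7 for 8 — worse than the optimum 6.

6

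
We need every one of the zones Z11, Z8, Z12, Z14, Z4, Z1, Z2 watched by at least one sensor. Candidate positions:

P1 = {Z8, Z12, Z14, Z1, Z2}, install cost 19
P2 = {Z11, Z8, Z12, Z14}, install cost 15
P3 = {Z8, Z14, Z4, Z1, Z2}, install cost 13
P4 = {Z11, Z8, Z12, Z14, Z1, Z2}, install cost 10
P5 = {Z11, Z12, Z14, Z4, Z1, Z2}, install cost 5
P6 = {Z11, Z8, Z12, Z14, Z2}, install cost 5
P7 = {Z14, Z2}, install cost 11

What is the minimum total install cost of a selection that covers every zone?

P5, P6 cover every zone at install cost 5 + 5 = 10.
Any cover uses at least 2 sensor positions; among all covering selections none totals below 10.

10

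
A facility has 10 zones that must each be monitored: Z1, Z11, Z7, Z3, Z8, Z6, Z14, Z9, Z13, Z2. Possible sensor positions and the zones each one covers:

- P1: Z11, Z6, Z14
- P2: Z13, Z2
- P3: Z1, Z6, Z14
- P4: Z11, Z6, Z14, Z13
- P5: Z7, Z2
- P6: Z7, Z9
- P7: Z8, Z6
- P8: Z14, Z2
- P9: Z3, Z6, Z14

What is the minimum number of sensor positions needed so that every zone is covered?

P1, P2, P3, P6, P7, P9 together cover {Z1, Z11, Z7, Z3, Z8, Z6, Z14, Z9, Z13, Z2} — every zone.
No 5 of the 9 sensor positions cover everything (all 126 size-5 selections fall short), so 6 is minimum.

6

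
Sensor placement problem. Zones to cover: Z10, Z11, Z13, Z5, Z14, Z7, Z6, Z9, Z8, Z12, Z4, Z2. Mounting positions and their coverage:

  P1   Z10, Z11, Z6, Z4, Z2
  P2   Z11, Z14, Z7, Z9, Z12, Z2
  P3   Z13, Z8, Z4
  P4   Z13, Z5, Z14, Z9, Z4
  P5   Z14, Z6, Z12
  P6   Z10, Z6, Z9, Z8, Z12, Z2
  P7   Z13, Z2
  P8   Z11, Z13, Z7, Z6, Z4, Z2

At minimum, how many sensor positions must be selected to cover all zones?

P2, P4, P6 together cover {Z10, Z11, Z13, Z5, Z14, Z7, Z6, Z9, Z8, Z12, Z4, Z2} — every zone.
No 2 of the 8 sensor positions cover everything (all 28 pairs fall short), so 3 is minimum.

3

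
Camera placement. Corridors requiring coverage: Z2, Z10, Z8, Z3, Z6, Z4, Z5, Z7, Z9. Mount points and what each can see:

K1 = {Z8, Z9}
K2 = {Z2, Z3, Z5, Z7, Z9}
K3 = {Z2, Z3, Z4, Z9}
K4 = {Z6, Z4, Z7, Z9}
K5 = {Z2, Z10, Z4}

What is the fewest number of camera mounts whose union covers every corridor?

4

K1, K2, K4, K5 together cover {Z2, Z10, Z8, Z3, Z6, Z4, Z5, Z7, Z9} — every corridor.
No 3 of the 5 camera mounts cover everything (all 10 triples fall short), so 4 is minimum.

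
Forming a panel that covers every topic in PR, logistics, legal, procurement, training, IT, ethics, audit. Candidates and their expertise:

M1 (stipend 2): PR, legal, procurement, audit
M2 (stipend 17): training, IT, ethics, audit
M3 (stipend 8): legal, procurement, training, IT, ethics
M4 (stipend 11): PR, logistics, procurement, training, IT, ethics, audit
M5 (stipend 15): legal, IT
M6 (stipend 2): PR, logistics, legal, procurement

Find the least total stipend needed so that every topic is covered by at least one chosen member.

M1, M3, M6 cover every topic at stipend 2 + 8 + 2 = 12.
Any cover uses at least 2 members; among all covering selections none totals below 12.

12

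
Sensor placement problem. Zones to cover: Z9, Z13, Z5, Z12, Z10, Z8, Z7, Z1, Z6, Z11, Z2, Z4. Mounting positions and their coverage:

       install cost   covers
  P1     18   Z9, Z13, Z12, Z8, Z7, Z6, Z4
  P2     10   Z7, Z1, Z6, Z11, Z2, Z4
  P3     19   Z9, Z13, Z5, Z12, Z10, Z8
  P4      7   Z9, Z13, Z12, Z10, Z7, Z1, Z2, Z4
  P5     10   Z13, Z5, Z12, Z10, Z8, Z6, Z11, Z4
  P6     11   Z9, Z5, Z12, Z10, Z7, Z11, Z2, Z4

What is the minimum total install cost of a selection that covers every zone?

P4, P5 cover every zone at install cost 7 + 10 = 17.
Any cover uses at least 2 sensor positions; among all covering selections none totals below 17.

17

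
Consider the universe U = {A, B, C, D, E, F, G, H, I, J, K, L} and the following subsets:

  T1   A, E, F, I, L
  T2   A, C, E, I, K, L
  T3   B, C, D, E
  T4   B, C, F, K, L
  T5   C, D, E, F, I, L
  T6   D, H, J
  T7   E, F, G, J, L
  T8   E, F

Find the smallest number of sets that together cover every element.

4

T1, T4, T6, T7 together cover {A, B, C, D, E, F, G, H, I, J, K, L} — every element.
No 3 of the 8 sets cover everything (all 56 triples fall short), so 4 is minimum.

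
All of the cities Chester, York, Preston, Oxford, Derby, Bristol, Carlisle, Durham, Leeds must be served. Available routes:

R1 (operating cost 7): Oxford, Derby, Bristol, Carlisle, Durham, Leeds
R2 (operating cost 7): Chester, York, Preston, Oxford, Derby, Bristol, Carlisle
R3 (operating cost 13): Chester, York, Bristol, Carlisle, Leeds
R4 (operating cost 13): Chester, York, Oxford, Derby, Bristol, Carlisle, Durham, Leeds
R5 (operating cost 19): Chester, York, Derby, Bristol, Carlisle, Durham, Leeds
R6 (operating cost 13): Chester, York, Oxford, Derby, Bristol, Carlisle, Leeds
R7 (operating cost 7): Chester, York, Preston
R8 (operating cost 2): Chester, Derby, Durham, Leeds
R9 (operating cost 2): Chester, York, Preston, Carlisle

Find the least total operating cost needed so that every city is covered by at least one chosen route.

R1, R9 cover every city at operating cost 7 + 2 = 9.
Any cover uses at least 2 routes; among all covering selections none totals below 9.

9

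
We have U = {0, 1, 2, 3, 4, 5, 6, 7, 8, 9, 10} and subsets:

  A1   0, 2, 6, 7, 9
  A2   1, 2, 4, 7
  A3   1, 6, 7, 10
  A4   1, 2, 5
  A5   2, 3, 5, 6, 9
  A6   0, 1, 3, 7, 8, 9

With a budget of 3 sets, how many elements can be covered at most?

Choosing A2, A3, A6 covers {0, 1, 2, 3, 4, 6, 7, 8, 9, 10} — 10 elements.
No choice of 3 sets does better; here 5 is left uncovered.

10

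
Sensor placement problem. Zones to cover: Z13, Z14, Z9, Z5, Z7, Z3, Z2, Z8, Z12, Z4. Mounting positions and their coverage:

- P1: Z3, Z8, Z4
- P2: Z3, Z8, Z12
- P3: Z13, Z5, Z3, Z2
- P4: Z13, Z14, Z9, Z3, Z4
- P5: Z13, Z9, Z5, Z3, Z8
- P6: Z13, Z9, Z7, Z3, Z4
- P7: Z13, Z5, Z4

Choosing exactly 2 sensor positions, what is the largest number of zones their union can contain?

7

Choosing P2, P4 covers {Z13, Z14, Z9, Z3, Z8, Z12, Z4} — 7 zones.
No choice of 2 sensor positions does better; here Z5, Z7, Z2 are left uncovered.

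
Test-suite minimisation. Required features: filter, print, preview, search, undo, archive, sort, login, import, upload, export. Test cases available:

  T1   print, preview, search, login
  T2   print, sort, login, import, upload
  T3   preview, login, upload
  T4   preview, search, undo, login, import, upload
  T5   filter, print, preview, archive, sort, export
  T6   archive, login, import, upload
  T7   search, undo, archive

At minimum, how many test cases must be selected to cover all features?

T4, T5 together cover {filter, print, preview, search, undo, archive, sort, login, import, upload, export} — every feature.
No single test case contains all 11 features, so 2 is optimal.

2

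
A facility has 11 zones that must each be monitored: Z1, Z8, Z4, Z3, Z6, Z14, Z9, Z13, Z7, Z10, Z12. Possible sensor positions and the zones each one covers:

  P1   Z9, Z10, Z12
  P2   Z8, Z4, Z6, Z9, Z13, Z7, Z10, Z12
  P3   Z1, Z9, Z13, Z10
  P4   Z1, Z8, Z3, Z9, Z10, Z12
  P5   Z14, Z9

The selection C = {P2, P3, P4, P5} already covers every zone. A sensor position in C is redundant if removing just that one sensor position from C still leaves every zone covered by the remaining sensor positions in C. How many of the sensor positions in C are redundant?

1

Drop P2: Z4, Z6, Z7 uncovered — not redundant.
Drop P3: the rest still cover every zone — redundant.
Drop P4: Z3 uncovered — not redundant.
Drop P5: Z14 uncovered — not redundant.
1 redundant: P3.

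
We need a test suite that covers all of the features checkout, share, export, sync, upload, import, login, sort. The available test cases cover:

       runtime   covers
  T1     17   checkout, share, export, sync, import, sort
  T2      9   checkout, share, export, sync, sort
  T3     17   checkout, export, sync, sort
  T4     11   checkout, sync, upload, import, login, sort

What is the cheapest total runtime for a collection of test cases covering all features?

T2, T4 cover every feature at runtime 9 + 11 = 20.
Any cover uses at least 2 test cases; among all covering selections none totals below 20.

20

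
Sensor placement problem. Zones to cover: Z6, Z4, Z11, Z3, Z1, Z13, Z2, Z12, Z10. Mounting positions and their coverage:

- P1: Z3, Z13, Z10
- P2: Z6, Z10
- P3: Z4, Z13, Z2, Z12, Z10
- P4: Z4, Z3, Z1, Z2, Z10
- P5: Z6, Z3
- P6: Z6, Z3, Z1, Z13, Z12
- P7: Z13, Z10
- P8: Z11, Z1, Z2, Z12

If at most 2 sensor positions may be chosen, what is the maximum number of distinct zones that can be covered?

8

Choosing P3, P6 covers {Z6, Z4, Z3, Z1, Z13, Z2, Z12, Z10} — 8 zones.
No choice of 2 sensor positions does better; here Z11 is left uncovered.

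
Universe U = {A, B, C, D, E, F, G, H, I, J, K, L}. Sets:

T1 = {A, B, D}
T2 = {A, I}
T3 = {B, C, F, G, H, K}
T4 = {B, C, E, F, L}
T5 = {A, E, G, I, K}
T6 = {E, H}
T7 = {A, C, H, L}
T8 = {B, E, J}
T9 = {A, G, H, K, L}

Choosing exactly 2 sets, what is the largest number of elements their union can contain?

Choosing T3, T5 covers {A, B, C, E, F, G, H, I, K} — 9 elements.
No choice of 2 sets does better; here D, J, L are left uncovered.

9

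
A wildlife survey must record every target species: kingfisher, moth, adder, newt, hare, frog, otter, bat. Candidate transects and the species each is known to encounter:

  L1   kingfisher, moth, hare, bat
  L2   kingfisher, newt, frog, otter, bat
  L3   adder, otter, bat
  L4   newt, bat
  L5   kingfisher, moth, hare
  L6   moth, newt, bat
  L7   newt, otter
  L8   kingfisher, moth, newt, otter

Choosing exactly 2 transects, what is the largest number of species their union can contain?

7

Choosing L1, L2 covers {kingfisher, moth, newt, hare, frog, otter, bat} — 7 species.
No choice of 2 transects does better; here adder is left uncovered.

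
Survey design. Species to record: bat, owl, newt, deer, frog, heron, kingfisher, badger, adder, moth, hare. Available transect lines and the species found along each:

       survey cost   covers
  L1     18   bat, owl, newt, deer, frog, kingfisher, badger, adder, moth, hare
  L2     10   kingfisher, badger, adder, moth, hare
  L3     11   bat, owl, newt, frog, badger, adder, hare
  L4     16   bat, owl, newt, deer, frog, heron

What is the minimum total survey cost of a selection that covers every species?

26

L2, L4 cover every species at survey cost 10 + 16 = 26.
Any cover uses at least 2 transects; among all covering selections none totals below 26.
Greedy by coverage-per-survey cost would pick L3, L2, L4 for 37 — worse than the optimum 26.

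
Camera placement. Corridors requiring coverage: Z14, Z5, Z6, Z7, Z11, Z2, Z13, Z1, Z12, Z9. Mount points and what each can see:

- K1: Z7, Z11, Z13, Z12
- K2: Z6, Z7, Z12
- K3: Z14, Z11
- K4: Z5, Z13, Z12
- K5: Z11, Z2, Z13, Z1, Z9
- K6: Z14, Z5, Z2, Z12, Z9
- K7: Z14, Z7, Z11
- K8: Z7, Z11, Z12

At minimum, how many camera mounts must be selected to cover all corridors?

3

K2, K5, K6 together cover {Z14, Z5, Z6, Z7, Z11, Z2, Z13, Z1, Z12, Z9} — every corridor.
No 2 of the 8 camera mounts cover everything (all 28 pairs fall short), so 3 is minimum.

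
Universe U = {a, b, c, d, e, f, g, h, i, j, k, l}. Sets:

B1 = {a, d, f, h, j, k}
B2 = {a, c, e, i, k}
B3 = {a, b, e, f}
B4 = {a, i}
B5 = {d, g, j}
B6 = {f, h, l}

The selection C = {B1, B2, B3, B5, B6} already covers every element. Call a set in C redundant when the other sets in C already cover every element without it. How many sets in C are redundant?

1

Drop B1: the rest still cover every element — redundant.
Drop B2: c, i uncovered — not redundant.
Drop B3: b uncovered — not redundant.
Drop B5: g uncovered — not redundant.
Drop B6: l uncovered — not redundant.
1 redundant: B1.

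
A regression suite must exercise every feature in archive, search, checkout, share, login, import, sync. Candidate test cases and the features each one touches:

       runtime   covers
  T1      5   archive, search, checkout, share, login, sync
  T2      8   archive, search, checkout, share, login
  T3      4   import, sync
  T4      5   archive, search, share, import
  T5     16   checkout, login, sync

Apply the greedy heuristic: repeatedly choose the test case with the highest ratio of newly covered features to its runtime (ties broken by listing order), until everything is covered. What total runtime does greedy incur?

Pick 1: T1 adds 6 new (archive, search, checkout, share, login, sync) at runtime 5 (ratio 6/5).
Pick 2: T3 adds 1 new (import) at runtime 4 (ratio 1/4).
Greedy total runtime: 5 + 4 = 9.

9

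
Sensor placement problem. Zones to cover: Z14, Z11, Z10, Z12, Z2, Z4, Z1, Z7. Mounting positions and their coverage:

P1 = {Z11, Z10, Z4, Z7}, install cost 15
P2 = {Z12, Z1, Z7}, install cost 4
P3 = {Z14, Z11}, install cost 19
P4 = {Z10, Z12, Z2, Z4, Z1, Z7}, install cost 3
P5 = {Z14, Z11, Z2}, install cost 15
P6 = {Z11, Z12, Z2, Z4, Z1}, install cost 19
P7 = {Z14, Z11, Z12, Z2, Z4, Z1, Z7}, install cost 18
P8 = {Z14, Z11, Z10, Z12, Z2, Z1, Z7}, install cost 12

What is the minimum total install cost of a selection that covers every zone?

P4, P8 cover every zone at install cost 3 + 12 = 15.
Any cover uses at least 2 sensor positions; among all covering selections none totals below 15.

15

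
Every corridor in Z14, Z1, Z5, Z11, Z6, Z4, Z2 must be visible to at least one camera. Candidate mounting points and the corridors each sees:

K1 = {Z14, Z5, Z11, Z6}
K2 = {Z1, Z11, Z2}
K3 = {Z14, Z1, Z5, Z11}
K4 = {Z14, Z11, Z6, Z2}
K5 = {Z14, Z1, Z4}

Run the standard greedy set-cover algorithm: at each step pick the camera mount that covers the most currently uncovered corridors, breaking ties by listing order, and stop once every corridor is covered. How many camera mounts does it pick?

3

Pick 1: K1 covers 4 new corridors (Z14, Z5, Z11, Z6).
Pick 2: K2 covers 2 new corridors (Z1, Z2).
Pick 3: K5 covers 1 new corridors (Z4).
Greedy uses 3 camera mounts.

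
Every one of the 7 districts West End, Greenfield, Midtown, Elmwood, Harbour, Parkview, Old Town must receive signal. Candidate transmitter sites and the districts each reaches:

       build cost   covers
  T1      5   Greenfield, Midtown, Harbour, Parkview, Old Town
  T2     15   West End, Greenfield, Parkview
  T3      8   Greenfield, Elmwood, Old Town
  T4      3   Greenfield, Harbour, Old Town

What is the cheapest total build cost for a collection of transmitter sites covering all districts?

T1, T2, T3 cover every district at build cost 5 + 15 + 8 = 28.
Any cover uses at least 3 transmitter sites; among all covering selections none totals below 28.

28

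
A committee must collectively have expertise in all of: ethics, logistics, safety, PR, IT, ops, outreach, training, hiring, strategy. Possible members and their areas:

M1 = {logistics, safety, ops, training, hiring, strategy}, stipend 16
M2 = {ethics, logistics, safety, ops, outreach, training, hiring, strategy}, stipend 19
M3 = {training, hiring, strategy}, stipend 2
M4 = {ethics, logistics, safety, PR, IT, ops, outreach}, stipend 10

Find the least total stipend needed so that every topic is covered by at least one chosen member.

M3, M4 cover every topic at stipend 2 + 10 = 12.
Any cover uses at least 2 members; among all covering selections none totals below 12.

12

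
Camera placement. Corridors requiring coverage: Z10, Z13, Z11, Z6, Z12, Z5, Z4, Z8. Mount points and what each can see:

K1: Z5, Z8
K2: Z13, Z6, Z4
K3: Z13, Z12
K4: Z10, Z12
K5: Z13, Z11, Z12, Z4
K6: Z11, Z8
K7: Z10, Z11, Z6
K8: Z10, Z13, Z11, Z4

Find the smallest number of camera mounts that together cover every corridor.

3

K1, K5, K7 together cover {Z10, Z13, Z11, Z6, Z12, Z5, Z4, Z8} — every corridor.
No 2 of the 8 camera mounts cover everything (all 28 pairs fall short), so 3 is minimum.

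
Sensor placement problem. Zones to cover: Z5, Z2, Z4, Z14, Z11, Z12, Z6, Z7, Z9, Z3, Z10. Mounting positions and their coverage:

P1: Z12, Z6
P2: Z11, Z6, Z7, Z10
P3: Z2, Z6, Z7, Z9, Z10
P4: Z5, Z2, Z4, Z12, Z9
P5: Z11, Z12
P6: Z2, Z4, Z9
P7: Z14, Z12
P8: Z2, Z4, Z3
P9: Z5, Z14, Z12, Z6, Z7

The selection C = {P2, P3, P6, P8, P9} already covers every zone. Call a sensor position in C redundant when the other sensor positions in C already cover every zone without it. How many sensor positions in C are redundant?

2

Drop P2: Z11 uncovered — not redundant.
Drop P3: the rest still cover every zone — redundant.
Drop P6: the rest still cover every zone — redundant.
Drop P8: Z3 uncovered — not redundant.
Drop P9: Z5, Z14, Z12 uncovered — not redundant.
2 redundant: P3, P6.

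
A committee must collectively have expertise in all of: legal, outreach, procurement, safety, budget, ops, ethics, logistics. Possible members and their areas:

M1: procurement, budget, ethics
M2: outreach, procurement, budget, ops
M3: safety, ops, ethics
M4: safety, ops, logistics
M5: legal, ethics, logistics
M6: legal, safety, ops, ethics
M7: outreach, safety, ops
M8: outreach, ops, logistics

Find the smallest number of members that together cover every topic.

M1, M5, M7 together cover {legal, outreach, procurement, safety, budget, ops, ethics, logistics} — every topic.
No 2 of the 8 members cover everything (all 28 pairs fall short), so 3 is minimum.

3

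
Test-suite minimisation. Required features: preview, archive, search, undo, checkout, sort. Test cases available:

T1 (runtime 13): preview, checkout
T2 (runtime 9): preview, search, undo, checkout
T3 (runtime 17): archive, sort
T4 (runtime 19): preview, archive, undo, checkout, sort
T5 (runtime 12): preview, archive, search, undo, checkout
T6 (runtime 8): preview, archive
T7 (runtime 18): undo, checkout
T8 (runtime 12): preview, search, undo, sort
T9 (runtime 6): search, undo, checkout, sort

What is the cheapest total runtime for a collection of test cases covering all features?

14

T6, T9 cover every feature at runtime 8 + 6 = 14.
Any cover uses at least 2 test cases; among all covering selections none totals below 14.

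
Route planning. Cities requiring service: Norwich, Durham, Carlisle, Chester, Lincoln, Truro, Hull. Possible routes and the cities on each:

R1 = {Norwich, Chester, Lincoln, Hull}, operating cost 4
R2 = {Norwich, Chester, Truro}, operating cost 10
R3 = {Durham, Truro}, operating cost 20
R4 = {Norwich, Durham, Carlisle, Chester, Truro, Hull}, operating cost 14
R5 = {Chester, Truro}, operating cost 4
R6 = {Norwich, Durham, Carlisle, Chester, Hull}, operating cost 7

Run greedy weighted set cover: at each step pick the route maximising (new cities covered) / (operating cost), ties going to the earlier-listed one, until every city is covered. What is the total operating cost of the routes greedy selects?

15

Pick 1: R1 adds 4 new (Norwich, Chester, Lincoln, Hull) at operating cost 4 (ratio 4/4).
Pick 2: R6 adds 2 new (Durham, Carlisle) at operating cost 7 (ratio 2/7).
Pick 3: R5 adds 1 new (Truro) at operating cost 4 (ratio 1/4).
Greedy total operating cost: 4 + 7 + 4 = 15.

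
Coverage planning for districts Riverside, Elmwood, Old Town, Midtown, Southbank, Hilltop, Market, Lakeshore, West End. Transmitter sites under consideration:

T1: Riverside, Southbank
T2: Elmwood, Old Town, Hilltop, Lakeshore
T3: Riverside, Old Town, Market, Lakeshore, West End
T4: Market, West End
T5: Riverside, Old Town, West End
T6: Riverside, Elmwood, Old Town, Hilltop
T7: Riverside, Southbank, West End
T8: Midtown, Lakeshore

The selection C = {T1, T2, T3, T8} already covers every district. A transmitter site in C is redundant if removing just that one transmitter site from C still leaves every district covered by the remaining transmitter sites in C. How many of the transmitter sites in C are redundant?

0

Drop T1: Southbank uncovered — not redundant.
Drop T2: Elmwood, Hilltop uncovered — not redundant.
Drop T3: Market, West End uncovered — not redundant.
Drop T8: Midtown uncovered — not redundant.
None of the transmitter sites in C is redundant.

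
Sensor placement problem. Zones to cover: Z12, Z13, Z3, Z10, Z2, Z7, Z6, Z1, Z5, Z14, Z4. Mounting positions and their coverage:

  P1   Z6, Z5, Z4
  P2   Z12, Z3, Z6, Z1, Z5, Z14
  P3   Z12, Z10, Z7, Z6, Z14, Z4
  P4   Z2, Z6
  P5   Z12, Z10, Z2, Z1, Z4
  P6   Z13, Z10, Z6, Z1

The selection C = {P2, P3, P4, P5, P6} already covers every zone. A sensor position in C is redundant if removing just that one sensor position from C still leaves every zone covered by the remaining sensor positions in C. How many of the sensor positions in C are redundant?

2

Drop P2: Z3, Z5 uncovered — not redundant.
Drop P3: Z7 uncovered — not redundant.
Drop P4: the rest still cover every zone — redundant.
Drop P5: the rest still cover every zone — redundant.
Drop P6: Z13 uncovered — not redundant.
2 redundant: P4, P5.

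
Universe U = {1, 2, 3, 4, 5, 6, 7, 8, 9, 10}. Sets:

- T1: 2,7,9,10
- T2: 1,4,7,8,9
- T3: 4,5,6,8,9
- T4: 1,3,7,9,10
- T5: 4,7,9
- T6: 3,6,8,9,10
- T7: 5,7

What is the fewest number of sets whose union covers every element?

T1, T3, T4 together cover {1, 2, 3, 4, 5, 6, 7, 8, 9, 10} — every element.
No 2 of the 7 sets cover everything (all 21 pairs fall short), so 3 is minimum.
Greedy (largest uncovered first) would take T2, T6, T1, T3 — 4 sets — but 3 suffice.

3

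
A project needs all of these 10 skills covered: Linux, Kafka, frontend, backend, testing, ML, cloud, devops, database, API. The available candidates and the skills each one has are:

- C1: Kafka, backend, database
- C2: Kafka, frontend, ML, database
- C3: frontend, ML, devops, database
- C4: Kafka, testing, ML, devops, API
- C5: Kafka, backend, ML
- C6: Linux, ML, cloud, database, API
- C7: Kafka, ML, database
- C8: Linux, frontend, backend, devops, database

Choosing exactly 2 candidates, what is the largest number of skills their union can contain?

Choosing C4, C8 covers {Linux, Kafka, frontend, backend, testing, ML, devops, database, API} — 9 skills.
No choice of 2 candidates does better; here cloud is left uncovered.

9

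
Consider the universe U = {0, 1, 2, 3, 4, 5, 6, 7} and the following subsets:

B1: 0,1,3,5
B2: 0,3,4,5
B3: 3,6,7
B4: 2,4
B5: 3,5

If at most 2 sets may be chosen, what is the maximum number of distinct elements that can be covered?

6

Choosing B1, B3 covers {0, 1, 3, 5, 6, 7} — 6 elements.
No choice of 2 sets does better; here 2, 4 are left uncovered.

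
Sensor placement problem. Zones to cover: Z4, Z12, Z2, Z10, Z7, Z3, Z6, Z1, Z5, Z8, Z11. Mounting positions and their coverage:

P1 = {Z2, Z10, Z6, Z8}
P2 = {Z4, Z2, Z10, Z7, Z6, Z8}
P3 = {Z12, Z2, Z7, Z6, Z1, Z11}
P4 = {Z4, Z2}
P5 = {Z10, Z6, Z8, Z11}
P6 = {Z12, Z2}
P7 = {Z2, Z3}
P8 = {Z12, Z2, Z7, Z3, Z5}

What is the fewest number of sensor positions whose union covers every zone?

3

P2, P3, P8 together cover {Z4, Z12, Z2, Z10, Z7, Z3, Z6, Z1, Z5, Z8, Z11} — every zone.
No 2 of the 8 sensor positions cover everything (all 28 pairs fall short), so 3 is minimum.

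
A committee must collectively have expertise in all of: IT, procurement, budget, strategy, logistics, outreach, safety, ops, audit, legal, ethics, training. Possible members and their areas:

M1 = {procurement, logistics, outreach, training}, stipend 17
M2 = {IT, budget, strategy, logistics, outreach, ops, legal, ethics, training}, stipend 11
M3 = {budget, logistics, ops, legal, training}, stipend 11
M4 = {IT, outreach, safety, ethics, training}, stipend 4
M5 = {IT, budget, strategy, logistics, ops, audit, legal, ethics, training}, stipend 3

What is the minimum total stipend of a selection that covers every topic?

M1, M4, M5 cover every topic at stipend 17 + 4 + 3 = 24.
Any cover uses at least 3 members; among all covering selections none totals below 24.

24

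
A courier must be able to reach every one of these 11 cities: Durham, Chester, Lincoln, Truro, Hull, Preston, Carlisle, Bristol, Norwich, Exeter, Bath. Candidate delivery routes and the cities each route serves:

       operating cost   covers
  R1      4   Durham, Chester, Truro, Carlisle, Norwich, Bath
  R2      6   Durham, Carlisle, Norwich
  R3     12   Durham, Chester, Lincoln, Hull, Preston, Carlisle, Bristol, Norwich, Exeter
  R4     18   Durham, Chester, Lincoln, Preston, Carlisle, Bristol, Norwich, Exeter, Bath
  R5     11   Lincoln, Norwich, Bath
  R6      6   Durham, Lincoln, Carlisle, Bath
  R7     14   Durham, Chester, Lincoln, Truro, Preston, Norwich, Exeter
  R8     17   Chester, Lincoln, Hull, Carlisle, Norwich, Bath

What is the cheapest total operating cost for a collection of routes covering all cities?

R1, R3 cover every city at operating cost 4 + 12 = 16.
Any cover uses at least 2 routes; among all covering selections none totals below 16.

16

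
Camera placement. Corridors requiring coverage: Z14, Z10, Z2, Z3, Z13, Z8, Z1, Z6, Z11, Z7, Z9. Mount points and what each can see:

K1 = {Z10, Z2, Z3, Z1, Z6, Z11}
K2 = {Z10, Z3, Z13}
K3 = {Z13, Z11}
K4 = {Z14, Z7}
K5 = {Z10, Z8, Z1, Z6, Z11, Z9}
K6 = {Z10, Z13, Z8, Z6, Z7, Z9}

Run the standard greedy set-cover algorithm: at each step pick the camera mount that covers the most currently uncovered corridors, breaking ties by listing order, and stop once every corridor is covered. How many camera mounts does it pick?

Pick 1: K1 covers 6 new corridors (Z10, Z2, Z3, Z1, Z6, Z11).
Pick 2: K6 covers 4 new corridors (Z13, Z8, Z7, Z9).
Pick 3: K4 covers 1 new corridors (Z14).
Greedy uses 3 camera mounts.

3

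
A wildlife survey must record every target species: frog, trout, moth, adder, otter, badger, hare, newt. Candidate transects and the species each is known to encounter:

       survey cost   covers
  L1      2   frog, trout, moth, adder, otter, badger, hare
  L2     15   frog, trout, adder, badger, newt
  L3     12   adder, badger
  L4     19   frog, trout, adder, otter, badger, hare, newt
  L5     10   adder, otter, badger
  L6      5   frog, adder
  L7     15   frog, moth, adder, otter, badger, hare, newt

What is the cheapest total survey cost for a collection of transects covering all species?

L1, L2 cover every species at survey cost 2 + 15 = 17.
Any cover uses at least 2 transects; among all covering selections none totals below 17.

17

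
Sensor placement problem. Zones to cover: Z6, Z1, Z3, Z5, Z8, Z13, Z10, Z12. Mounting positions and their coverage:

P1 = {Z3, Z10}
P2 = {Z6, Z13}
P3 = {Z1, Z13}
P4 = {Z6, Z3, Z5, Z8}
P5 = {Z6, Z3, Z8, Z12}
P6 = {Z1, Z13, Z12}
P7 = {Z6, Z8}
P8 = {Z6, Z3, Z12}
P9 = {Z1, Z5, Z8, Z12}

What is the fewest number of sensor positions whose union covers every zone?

3

P1, P2, P9 together cover {Z6, Z1, Z3, Z5, Z8, Z13, Z10, Z12} — every zone.
No 2 of the 9 sensor positions cover everything (all 36 pairs fall short), so 3 is minimum.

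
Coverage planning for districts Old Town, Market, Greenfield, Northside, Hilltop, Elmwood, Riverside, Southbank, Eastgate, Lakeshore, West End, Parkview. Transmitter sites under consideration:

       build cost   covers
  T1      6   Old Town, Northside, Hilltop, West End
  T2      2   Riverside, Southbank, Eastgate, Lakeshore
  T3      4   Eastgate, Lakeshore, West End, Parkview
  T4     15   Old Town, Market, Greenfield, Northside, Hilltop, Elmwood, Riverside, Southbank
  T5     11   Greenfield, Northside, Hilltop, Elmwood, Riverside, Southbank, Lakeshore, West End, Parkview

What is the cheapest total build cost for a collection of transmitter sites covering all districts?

19

T3, T4 cover every district at build cost 4 + 15 = 19.
Any cover uses at least 2 transmitter sites; among all covering selections none totals below 19.
Greedy by coverage-per-build cost would pick T2, T1, T5, T4 for 34 — worse than the optimum 19.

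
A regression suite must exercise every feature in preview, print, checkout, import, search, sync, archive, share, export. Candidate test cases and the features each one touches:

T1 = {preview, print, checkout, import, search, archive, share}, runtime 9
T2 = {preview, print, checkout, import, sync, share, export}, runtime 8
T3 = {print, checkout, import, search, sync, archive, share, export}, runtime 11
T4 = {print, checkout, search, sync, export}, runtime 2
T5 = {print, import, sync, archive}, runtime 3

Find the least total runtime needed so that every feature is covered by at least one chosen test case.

T1, T4 cover every feature at runtime 9 + 2 = 11.
Any cover uses at least 2 test cases; among all covering selections none totals below 11.
Greedy by coverage-per-runtime would pick T4, T5, T2 for 13 — worse than the optimum 11.

11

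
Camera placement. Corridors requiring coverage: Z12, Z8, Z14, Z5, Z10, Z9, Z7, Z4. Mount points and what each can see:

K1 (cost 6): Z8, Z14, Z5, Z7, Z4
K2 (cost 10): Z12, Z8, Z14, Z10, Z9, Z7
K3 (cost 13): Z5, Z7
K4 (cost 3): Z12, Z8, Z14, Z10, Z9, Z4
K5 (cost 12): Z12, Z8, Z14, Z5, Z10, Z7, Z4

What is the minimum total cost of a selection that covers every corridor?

K1, K4 cover every corridor at cost 6 + 3 = 9.
Any cover uses at least 2 camera mounts; among all covering selections none totals below 9.

9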